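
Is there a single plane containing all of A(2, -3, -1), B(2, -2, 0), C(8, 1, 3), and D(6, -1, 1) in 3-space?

Yes

With A as base: AB = (0, 1, 1), AC = (6, 4, 4), AD = (4, 2, 2).
AC × AD = (0, 4, -4).
AB · (AC × AD) = 0.
The scalar triple product vanishes, so the four points are coplanar.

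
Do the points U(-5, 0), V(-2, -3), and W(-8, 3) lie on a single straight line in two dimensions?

UV = (3, -3), UW = (-3, 3).
Twice the signed area of △UVW is (3)(3) − (-3)(-3) = 0.
The triangle is degenerate (zero area), so the points are collinear.

Yes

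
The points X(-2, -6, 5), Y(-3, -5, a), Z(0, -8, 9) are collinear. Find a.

3

Direction XZ = (2, -2, 4). From the x-coordinate of Y, the parameter along the line is τ = (-3 − (-2))/2 = -1/2.
Then a = 5 + (-1/2)·(4) = 3.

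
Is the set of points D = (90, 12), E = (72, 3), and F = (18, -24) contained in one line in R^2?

DE = (-18, -9), DF = (-72, -36).
det[DE; DF] = (-18)(-36) − (-9)(-72) = 0.
The determinant is zero, so the points are collinear.

Yes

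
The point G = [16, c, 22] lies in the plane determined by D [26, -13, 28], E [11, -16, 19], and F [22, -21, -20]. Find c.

The plane through D, E, F has equation 72x − 684y + 108z = 13788.
Substituting G: (-684)c + (3528) = 13788, so c = -15.

-15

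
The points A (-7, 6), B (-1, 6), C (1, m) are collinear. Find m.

The three points are collinear iff det[AB; AC] = 0.
This determinant is linear in m: (6)m + (-36) = 0, so m = 6.

6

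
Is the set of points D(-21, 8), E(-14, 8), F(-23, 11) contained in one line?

No

DE = (7, 0), DF = (-2, 3).
If collinear, DF would be a scalar multiple of DE. But (7)·(3) ≠ (0)·(-2) (difference 21), so they are not parallel; the points are not collinear.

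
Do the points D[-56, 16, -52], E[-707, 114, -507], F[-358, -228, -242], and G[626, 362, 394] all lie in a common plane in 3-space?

No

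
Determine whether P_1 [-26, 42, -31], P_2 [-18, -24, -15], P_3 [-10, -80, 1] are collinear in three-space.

P_1P_2 = (8, -66, 16), P_1P_3 = (16, -122, 32).
P_1P_2 × P_1P_3 = (-160, 0, 80).
The cross product is nonzero, so the points do not lie on one line.

No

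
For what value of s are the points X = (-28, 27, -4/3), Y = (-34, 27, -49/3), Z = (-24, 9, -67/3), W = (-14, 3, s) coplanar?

Normal to plane XYZ: n = (-270, -186, 108); plane equation n·P = 2394.
Requiring n·W = 2394: (108)s + (3222) = 2394.
So s = -23/3.

-23/3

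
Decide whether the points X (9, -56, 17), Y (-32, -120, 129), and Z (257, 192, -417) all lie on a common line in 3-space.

No

XY = (-41, -64, 112), XZ = (248, 248, -434).
Comparing components 3 and 1: (112)(248) − (-41)(-434) = 9982 ≠ 0, so XY and XZ are not parallel and the points are not collinear.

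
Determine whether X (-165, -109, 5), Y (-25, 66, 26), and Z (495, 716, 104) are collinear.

XY = (140, 175, 21), XZ = (660, 825, 99).
XY × XZ = (0, 0, 0).
The cross product vanishes, so the three points are collinear.

Yes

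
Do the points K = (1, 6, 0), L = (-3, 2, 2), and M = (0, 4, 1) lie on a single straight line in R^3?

KL = (-4, -4, 2), KM = (-1, -2, 1).
KL × KM = (0, 2, 4).
The cross product is nonzero, so the points do not lie on one line.

No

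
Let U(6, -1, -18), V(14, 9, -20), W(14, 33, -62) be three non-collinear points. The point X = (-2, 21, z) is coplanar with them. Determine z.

-72

The plane through U, V, W has equation −372x + 336y + 192z = -6024.
Substituting X: (192)z + (7800) = -6024, so z = -72.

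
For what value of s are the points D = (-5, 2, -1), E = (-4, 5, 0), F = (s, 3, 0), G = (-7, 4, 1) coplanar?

-6

Normal to plane DEG: n = (4, -4, 8); plane equation n·P = -36.
Requiring n·F = -36: (4)s + (-12) = -36.
So s = -6.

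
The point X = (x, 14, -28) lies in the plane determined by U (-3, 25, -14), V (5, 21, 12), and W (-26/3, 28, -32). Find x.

0

Coplanarity requires UV · (UW × UX) = 0.
UV = (8, -4, 26), UW = (-17/3, 3, -18); the triple product is linear in x with coefficient -6 and constant term 0.
Setting it to zero: x = 0.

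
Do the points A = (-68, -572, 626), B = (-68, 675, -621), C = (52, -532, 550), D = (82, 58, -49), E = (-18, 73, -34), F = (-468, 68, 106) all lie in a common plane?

Yes

The plane through A, B, C has normal n = AB × AC = (-44892, -149640, -149640) and equation n·P = -5027904.
Checking the remaining points: n·D = -5027904, n·E = -5027904, n·F = -5027904.
All equal -5027904, so all 6 points lie in one plane.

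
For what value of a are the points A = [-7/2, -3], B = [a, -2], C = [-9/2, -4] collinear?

-5/2

The three points are collinear iff det[AB; AC] = 0.
This determinant is linear in a: (-1)a + (-5/2) = 0, so a = -5/2.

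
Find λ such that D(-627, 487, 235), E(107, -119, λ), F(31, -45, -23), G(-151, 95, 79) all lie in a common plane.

1

The points are coplanar iff DE · (DF × DG) = 0.
Expanding, this is linear in λ: (-4704)λ + (4704) = 0.
So λ = 1.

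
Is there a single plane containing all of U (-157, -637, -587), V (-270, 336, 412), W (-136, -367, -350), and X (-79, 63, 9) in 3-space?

No

A normal to the plane through U, V, W is n = UV × UW = (-39129, 47760, -50943).
The plane has equation n·P = 5623674. For X: n·X = 5641584.
5641584 ≠ 5623674, so X is off the plane.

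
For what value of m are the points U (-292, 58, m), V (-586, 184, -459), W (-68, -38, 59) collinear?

-165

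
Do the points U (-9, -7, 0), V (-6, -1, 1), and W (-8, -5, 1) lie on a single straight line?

UV = (3, 6, 1), UW = (1, 2, 1).
UV × UW = (4, -2, 0).
The cross product is nonzero, so the points do not lie on one line.

No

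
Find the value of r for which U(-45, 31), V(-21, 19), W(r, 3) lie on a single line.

The three points are collinear iff det[UV; UW] = 0.
This determinant is linear in r: (12)r + (-132) = 0, so r = 11.

11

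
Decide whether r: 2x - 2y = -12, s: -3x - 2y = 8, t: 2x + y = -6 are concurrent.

Yes

Intersecting r and s: solving the 2×2 system gives (x, y) = (-4, 2).
Substitute into t: (2)(-4) + (1)(2) = -6.
This equals -6, so (-4, 2) lies on all three lines and they are concurrent.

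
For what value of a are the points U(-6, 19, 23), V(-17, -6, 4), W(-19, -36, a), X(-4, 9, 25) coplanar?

-2

Normal to plane UVX: n = (-240, -16, 160); plane equation n·P = 4816.
Requiring n·W = 4816: (160)a + (5136) = 4816.
So a = -2.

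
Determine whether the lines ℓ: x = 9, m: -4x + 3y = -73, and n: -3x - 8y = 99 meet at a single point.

No

Lines aᵢx + bᵢy = cᵢ with pairwise distinct directions are concurrent exactly when det[aᵢ bᵢ cᵢ] = 0.
Here the determinant is 82.
Nonzero, so no common point exists.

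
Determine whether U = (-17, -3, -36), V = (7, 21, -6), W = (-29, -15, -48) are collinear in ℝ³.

No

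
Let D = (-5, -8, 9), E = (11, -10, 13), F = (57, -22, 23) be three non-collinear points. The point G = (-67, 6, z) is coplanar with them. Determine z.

-5

A normal to the plane is n = DE × DF = (28, 24, -100).
G lies in the plane iff n · DG = 0.
This gives (-100)z + (-500) = 0, so z = -5.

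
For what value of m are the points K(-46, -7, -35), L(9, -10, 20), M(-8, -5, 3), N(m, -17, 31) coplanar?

The points are coplanar iff KL · (KM × KN) = 0.
Expanding, this is linear in m: (-224)m + (4480) = 0.
So m = 20.

20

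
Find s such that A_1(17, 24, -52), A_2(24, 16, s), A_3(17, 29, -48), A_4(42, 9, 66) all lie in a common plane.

Normal to plane A_1A_3A_4: n = (650, 100, -125); plane equation n·P = 19950.
Requiring n·A_2 = 19950: (-125)s + (17200) = 19950.
So s = -22.

-22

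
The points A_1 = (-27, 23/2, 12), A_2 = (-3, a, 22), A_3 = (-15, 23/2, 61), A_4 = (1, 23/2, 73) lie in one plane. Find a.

23/2

The points are coplanar iff A_1A_2 · (A_1A_3 × A_1A_4) = 0.
Expanding, this is linear in a: (640)a + (-7360) = 0.
So a = 23/2.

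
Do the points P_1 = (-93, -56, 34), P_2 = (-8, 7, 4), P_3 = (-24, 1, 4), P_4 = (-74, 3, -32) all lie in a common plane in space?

A normal to the plane through P_1, P_2, P_3 is n = P_1P_2 × P_1P_3 = (-180, 480, 498).
The plane has equation n·P = 6792. For P_4: n·P_4 = -1176.
-1176 ≠ 6792, so P_4 is off the plane.

No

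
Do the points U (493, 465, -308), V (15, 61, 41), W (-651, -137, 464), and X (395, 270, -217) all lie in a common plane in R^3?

Yes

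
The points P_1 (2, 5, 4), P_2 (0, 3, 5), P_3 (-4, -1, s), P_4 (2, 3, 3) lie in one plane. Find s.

7

Normal to plane P_1P_2P_4: n = (4, -2, 4); plane equation n·P = 14.
Requiring n·P_3 = 14: (4)s + (-14) = 14.
So s = 7.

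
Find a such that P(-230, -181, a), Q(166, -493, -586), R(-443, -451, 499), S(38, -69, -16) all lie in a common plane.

The points are coplanar iff PQ · (PR × PS) = 0.
Expanding, this is linear in a: (252840)a + (-89505360) = 0.
So a = 354.

354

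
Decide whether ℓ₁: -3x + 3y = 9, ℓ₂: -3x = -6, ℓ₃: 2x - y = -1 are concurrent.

The three lines meet at one point iff the augmented coefficient matrix [aᵢ bᵢ cᵢ] has rank < 3, i.e. its determinant vanishes.
Here the determinant is 0.
It vanishes, so the lines are concurrent at (2, 5).

Yes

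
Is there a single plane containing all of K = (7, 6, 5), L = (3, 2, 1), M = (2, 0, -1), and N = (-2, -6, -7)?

Yes

A normal to the plane through K, L, M is n = KL × KM = (0, -4, 4).
The plane has equation n·P = -4. For N: n·N = -4.
Equal, so N lies in the plane and all four are coplanar.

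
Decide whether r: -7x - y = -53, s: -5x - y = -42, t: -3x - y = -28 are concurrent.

No

Lines aᵢx + bᵢy = cᵢ with pairwise distinct directions are concurrent exactly when det[aᵢ bᵢ cᵢ] = 0.
Here the determinant is 6.
Nonzero, so no common point exists.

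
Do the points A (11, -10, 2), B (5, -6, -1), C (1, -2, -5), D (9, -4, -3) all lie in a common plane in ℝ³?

No

With A as base: AB = (-6, 4, -3), AC = (-10, 8, -7), AD = (-2, 6, -5).
AC × AD = (2, -36, -44).
AB · (AC × AD) = -24.
Since -24 ≠ 0, the four points are not coplanar.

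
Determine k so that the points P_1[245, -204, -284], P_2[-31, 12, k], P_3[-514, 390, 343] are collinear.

Direction P_1P_3 = (-759, 594, 627). From the x-coordinate of P_2, the parameter along the line is τ = (-31 − 245)/(-759) = 4/11.
Then k = (-284) + 4/11·(627) = -56.

-56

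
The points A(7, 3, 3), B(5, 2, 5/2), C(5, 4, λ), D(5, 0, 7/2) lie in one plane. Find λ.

The points are coplanar iff AB · (AC × AD) = 0.
Expanding, this is linear in λ: (-4)λ + (6) = 0.
So λ = 3/2.

3/2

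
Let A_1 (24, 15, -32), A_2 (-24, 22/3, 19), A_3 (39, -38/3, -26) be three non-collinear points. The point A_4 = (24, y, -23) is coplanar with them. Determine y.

8/3

The plane through A_1, A_2, A_3 has equation 1365x + 1053y + 1443z = 2379.
Substituting A_4: (1053)y + (-429) = 2379, so y = 8/3.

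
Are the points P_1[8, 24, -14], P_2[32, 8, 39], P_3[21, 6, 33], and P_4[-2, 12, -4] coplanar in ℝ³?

With P_1 as base: P_1P_2 = (24, -16, 53), P_1P_3 = (13, -18, 47), P_1P_4 = (-10, -12, 10).
P_1P_3 × P_1P_4 = (384, -600, -336).
P_1P_2 · (P_1P_3 × P_1P_4) = 1008.
Since 1008 ≠ 0, the four points are not coplanar.

No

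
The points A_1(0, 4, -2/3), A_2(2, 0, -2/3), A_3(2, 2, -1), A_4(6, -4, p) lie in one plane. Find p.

-4/3

Normal to plane A_1A_2A_3: n = (4/3, 2/3, 4); plane equation n·P = 0.
Requiring n·A_4 = 0: (4)p + (16/3) = 0.
So p = -4/3.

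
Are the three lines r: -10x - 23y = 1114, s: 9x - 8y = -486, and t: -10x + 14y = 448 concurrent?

The three lines meet at one point iff the augmented coefficient matrix [aᵢ bᵢ cᵢ] has rank < 3, i.e. its determinant vanishes.
Here the determinant is 0.
It vanishes, so the lines are concurrent at (-70, -18).

Yes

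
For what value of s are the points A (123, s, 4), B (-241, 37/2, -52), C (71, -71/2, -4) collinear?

Collinearity requires AB × AC = 0; each component is linear in s.
The x-component gives (-48)s + (-2136) = 0, so s = -89/2.
The remaining components then also vanish.

-89/2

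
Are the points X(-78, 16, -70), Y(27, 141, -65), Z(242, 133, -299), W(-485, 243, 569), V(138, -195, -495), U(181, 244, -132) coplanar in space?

No

The plane through X, Y, Z has normal n = XY × XZ = (-29210, 25645, -27715) and equation n·P = 4628750.
Checking the remaining points: n·W = 4628750, n·V = 4687170, n·U = 4628750.
Since n·V = 4687170 ≠ 4628750, V is off the plane and the points are not all coplanar.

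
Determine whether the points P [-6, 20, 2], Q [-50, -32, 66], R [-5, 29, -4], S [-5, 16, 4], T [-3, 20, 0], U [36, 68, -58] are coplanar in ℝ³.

The plane through P, Q, R has normal n = PQ × PR = (-264, -200, -344) and equation n·X = -3104.
Checking the remaining points: n·S = -3256, n·T = -3208, n·U = -3152.
Since n·S = -3256 ≠ -3104, S is off the plane and the points are not all coplanar.

No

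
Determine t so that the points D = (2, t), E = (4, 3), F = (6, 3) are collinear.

3

The three points are collinear iff det[DE; DF] = 0.
This determinant is linear in t: (2)t + (-6) = 0, so t = 3.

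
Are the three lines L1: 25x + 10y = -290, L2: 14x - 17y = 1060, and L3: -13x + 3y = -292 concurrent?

No

Lines aᵢx + bᵢy = cᵢ with pairwise distinct directions are concurrent exactly when det[aᵢ bᵢ cᵢ] = 0.
Here the determinant is -410.
Nonzero, so no common point exists.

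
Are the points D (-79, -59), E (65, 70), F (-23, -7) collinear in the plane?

No

DE = (144, 129), DF = (56, 52).
det[DE; DF] = (144)(52) − (129)(56) = 264.
The determinant is nonzero, so they are not collinear.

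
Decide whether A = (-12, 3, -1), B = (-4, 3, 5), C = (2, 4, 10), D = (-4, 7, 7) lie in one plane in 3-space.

With A as base: AB = (8, 0, 6), AC = (14, 1, 11), AD = (8, 4, 8).
AC × AD = (-36, -24, 48).
AB · (AC × AD) = 0.
The scalar triple product vanishes, so the four points are coplanar.

Yes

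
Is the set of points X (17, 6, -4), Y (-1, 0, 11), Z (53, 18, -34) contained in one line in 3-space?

Yes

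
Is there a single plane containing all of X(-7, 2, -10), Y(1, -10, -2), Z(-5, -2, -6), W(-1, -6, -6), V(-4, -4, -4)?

The plane through X, Y, Z has normal n = XY × XZ = (-16, -16, -8) and equation n·P = 160.
Checking the remaining points: n·W = 160, n·V = 160.
All equal 160, so all 5 points lie in one plane.

Yes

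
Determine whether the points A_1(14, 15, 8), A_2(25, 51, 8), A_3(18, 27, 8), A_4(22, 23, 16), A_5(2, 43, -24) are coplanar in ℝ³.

No

The plane through A_1, A_2, A_3 has normal n = A_1A_2 × A_1A_3 = (0, 0, -12) and equation n·P = -96.
Checking the remaining points: n·A_4 = -192, n·A_5 = 288.
Since n·A_4 = -192 ≠ -96, A_4 is off the plane and the points are not all coplanar.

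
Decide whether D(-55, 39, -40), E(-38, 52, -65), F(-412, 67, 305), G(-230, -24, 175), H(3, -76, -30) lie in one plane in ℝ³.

Yes

The plane through D, E, F has normal n = DE × DF = (5185, 3060, 5117) and equation n·P = -370515.
Checking the remaining points: n·G = -370515, n·H = -370515.
All equal -370515, so all 5 points lie in one plane.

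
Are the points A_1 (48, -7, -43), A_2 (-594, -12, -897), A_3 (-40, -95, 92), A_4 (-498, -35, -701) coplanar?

The four points are coplanar iff the 3×3 determinant with rows A_1A_2, A_1A_3, A_1A_4 is zero.
Rows: (-642, -5, -854), (-88, -88, 135), (-546, -28, -658).
Expanding along the first row: (-642)(61684) − (-5)(131614) + (-854)(-45584) = -14322.
Nonzero ⇒ not coplanar.

No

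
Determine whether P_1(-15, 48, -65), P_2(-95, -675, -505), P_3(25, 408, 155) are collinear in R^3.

No

P_1P_2 = (-80, -723, -440), P_1P_3 = (40, 360, 220).
P_1P_2 × P_1P_3 = (-660, 0, 120).
The cross product is nonzero, so the points do not lie on one line.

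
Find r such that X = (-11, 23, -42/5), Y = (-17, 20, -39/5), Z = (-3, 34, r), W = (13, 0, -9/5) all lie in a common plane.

-11

Normal to plane XYW: n = (-6, 54, 210); plane equation n·P = -456.
Requiring n·Z = -456: (210)r + (1854) = -456.
So r = -11.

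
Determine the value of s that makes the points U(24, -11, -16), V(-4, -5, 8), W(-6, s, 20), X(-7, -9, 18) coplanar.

-11

Normal to plane UVX: n = (156, 208, 130); plane equation n·P = -624.
Requiring n·W = -624: (208)s + (1664) = -624.
So s = -11.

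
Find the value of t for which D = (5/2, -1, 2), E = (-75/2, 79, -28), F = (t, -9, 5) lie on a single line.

Collinearity requires DE × DF = 0; each component is linear in t.
The y-component gives (-30)t + (195) = 0, so t = 13/2.
The remaining components then also vanish.

13/2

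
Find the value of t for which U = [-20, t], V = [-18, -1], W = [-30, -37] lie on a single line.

-7

Collinearity: (U − V) must be parallel to (W − V) = (-12, -36).
Cross-multiplying the components: (t − (-1))·(-12) = (-2)·(-36).
Solving gives t = -7.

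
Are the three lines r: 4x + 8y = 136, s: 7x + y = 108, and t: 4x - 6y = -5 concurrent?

No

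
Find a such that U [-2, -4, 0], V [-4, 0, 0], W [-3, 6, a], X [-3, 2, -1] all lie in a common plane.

The points are coplanar iff UV · (UW × UX) = 0.
Expanding, this is linear in a: (8)a + (16) = 0.
So a = -2.

-2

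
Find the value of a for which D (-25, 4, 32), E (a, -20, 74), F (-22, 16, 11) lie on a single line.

Collinearity requires DE × DF = 0; each component is linear in a.
The y-component gives (21)a + (651) = 0, so a = -31.
The remaining components then also vanish.

-31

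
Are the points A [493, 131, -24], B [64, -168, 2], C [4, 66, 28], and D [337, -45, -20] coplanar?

Yes

With A as base: AB = (-429, -299, 26), AC = (-489, -65, 52), AD = (-156, -176, 4).
AC × AD = (8892, -6156, 75924).
AB · (AC × AD) = 0.
The scalar triple product vanishes, so the four points are coplanar.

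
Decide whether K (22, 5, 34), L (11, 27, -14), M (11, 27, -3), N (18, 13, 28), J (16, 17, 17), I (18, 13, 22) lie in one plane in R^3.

The plane through K, L, M has normal n = KL × KM = (242, 121, 0) and equation n·P = 5929.
Checking the remaining points: n·N = 5929, n·J = 5929, n·I = 5929.
All equal 5929, so all 6 points lie in one plane.

Yes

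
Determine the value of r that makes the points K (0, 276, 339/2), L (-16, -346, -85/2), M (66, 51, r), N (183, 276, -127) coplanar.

-47/2

The points are coplanar iff KL · (KM × KN) = 0.
Expanding, this is linear in r: (-113826)r + (-2674911) = 0.
So r = -47/2.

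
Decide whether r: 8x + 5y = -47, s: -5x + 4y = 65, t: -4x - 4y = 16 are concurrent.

Lines aᵢx + bᵢy = cᵢ with pairwise distinct directions are concurrent exactly when det[aᵢ bᵢ cᵢ] = 0.
Here the determinant is 0.
It vanishes, so the lines are concurrent at (-9, 5).

Yes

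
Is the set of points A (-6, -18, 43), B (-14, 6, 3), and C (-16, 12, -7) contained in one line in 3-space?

Yes

AB = (-8, 24, -40), AC = (-10, 30, -50).
AB × AC = (0, 0, 0).
The cross product vanishes, so the three points are collinear.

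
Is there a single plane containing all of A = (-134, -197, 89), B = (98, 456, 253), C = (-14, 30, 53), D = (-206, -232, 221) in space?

Yes

The four points are coplanar iff the 3×3 determinant with rows AB, AC, AD is zero.
Rows: (232, 653, 164), (120, 227, -36), (-72, -35, 132).
Expanding along the first row: (232)(28704) − (653)(13248) + (164)(12144) = 0.
Zero determinant ⇒ coplanar.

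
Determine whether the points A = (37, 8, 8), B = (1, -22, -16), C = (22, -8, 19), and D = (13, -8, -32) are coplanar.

Yes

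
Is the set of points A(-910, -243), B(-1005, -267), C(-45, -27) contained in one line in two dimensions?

No

AB = (-95, -24), AC = (865, 216).
If collinear, AC would be a scalar multiple of AB. But (-95)·(216) ≠ (-24)·(865) (difference 240), so they are not parallel; the points are not collinear.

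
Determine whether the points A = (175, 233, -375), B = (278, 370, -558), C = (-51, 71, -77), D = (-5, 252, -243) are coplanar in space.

No

With A as base: AB = (103, 137, -183), AC = (-226, -162, 298), AD = (-180, 19, 132).
AC × AD = (-27046, -23808, -33454).
AB · (AC × AD) = 74648.
Since 74648 ≠ 0, the four points are not coplanar.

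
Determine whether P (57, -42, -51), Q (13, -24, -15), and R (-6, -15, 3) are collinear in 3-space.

PQ = (-44, 18, 36), PR = (-63, 27, 54).
Comparing components 3 and 1: (36)(-63) − (-44)(54) = 108 ≠ 0, so PQ and PR are not parallel and the points are not collinear.

No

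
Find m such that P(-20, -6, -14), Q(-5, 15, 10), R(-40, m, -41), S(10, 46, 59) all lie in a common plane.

Normal to plane PQS: n = (285, -375, 150); plane equation n·X = -5550.
Requiring n·R = -5550: (-375)m + (-17550) = -5550.
So m = -32.

-32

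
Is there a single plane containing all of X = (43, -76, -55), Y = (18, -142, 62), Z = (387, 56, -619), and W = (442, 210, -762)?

The four points are coplanar iff the 3×3 determinant with rows XY, XZ, XW is zero.
Rows: (-25, -66, 117), (344, 132, -564), (399, 286, -707).
Expanding along the first row: (-25)(67980) − (-66)(-18172) + (117)(45716) = 2449920.
Nonzero ⇒ not coplanar.

No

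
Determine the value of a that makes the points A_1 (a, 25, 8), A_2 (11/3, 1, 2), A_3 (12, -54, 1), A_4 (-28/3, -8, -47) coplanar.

Coplanarity ⇔ det[A_1A_2; A_1A_3; A_1A_4] = 0.
Expanding, this is linear in a: (-2686)a + (13430/3) = 0.
So a = 5/3.

5/3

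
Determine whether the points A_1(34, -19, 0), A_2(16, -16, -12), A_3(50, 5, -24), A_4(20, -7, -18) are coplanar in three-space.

With A_1 as base: A_1A_2 = (-18, 3, -12), A_1A_3 = (16, 24, -24), A_1A_4 = (-14, 12, -18).
A_1A_3 × A_1A_4 = (-144, 624, 528).
A_1A_2 · (A_1A_3 × A_1A_4) = -1872.
Since -1872 ≠ 0, the four points are not coplanar.

No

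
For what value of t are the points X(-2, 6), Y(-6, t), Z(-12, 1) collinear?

Collinearity: (Y − X) must be parallel to (Z − X) = (-10, -5).
Cross-multiplying the components: (t − 6)·(-10) = (-4)·(-5).
Solving gives t = 4.

4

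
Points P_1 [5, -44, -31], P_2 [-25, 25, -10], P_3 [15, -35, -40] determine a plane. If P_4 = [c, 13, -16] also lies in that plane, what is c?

The plane through P_1, P_2, P_3 has equation −810x − 60y − 960z = 28350.
Substituting P_4: (-810)c + (14580) = 28350, so c = -17.

-17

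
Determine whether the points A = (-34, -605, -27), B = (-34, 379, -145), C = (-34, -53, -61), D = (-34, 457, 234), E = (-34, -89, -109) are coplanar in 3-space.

Yes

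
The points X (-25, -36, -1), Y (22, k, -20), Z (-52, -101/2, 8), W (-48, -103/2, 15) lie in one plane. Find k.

-19/2

Coplanarity ⇔ det[XY; XZ; XW] = 0.
Expanding, this is linear in k: (225)k + (4275/2) = 0.
So k = -19/2.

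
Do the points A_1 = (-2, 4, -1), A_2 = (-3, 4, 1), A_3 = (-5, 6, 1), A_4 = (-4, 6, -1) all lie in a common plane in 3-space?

The four points are coplanar iff the 3×3 determinant with rows A_1A_2, A_1A_3, A_1A_4 is zero.
Rows: (-1, 0, 2), (-3, 2, 2), (-2, 2, 0).
Expanding along the first row: (-1)(-4) − (0)(4) + (2)(-2) = 0.
Zero determinant ⇒ coplanar.

Yes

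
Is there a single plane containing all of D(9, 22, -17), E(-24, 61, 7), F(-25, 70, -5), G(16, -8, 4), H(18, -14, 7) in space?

The plane through D, E, F has normal n = DE × DF = (-684, -420, -258) and equation n·P = -11010.
Checking the remaining points: n·G = -8616, n·H = -8238.
Since n·G = -8616 ≠ -11010, G is off the plane and the points are not all coplanar.

No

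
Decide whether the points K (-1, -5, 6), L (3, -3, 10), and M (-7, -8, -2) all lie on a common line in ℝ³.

KL = (4, 2, 4), KM = (-6, -3, -8).
KL × KM = (-4, 8, 0).
The cross product is nonzero, so the points do not lie on one line.

No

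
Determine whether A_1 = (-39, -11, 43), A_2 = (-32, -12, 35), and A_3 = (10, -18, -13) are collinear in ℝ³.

A_1A_2 = (7, -1, -8), A_1A_3 = (49, -7, -56).
Each component of A_1A_3 is 7 times the corresponding component of A_1A_2, so A_1A_3 = 7·A_1A_2 and the points are collinear.

Yes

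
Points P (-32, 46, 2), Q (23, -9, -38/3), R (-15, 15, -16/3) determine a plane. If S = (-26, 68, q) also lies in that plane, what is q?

Coplanarity requires PQ · (PR × PS) = 0.
PQ = (55, -55, -44/3), PR = (17, -31, -22/3); the triple product is linear in q with coefficient -770 and constant term 4620.
Setting it to zero: q = 6.

6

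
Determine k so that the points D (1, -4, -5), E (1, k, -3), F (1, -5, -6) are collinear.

-2

Collinearity requires DE × DF = 0; each component is linear in k.
The x-component gives (-1)k + (-2) = 0, so k = -2.
The remaining components then also vanish.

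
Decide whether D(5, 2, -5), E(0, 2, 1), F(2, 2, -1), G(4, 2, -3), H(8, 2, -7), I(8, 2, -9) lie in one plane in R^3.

Yes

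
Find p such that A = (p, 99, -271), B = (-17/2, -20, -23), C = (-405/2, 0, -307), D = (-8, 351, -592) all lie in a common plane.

-117/2

The points are coplanar iff AB · (AC × AD) = 0.
Expanding, this is linear in p: (-93984)p + (-5498064) = 0.
So p = -117/2.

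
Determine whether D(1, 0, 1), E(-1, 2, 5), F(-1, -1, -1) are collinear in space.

No

DE = (-2, 2, 4), DF = (-2, -1, -2).
Comparing components 3 and 1: (4)(-2) − (-2)(-2) = -12 ≠ 0, so DE and DF are not parallel and the points are not collinear.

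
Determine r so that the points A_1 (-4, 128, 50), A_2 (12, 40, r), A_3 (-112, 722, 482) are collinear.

Direction A_1A_3 = (-108, 594, 432). From the x-coordinate of A_2, the parameter along the line is τ = (12 − (-4))/(-108) = -4/27.
Then r = 50 + (-4/27)·(432) = -14.

-14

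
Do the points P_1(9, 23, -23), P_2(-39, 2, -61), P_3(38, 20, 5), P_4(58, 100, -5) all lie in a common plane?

The four points are coplanar iff the 3×3 determinant with rows P_1P_2, P_1P_3, P_1P_4 is zero.
Rows: (-48, -21, -38), (29, -3, 28), (49, 77, 18).
Expanding along the first row: (-48)(-2210) − (-21)(-850) + (-38)(2380) = -2210.
Nonzero ⇒ not coplanar.

No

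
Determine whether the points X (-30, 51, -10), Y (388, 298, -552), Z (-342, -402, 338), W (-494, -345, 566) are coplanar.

A normal to the plane through X, Y, Z is n = XY × XZ = (-159570, 23640, -112290).
The plane has equation n·P = 7115640. For W: n·W = 7115640.
Equal, so W lies in the plane and all four are coplanar.

Yes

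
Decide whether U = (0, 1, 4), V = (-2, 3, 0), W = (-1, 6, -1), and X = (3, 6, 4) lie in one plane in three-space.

Yes

With U as base: UV = (-2, 2, -4), UW = (-1, 5, -5), UX = (3, 5, 0).
UW × UX = (25, -15, -20).
UV · (UW × UX) = 0.
The scalar triple product vanishes, so the four points are coplanar.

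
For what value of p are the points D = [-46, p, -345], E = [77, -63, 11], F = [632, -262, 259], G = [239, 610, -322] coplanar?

The points are coplanar iff DE · (DF × DG) = 0.
Expanding, this is linear in p: (-224991)p + (117895284) = 0.
So p = 524.

524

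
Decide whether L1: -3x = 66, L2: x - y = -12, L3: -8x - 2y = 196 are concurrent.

Yes

Intersecting L1 and L2: solving the 2×2 system gives (x, y) = (-22, -10).
Substitute into L3: (-8)(-22) + (-2)(-10) = 196.
This equals 196, so (-22, -10) lies on all three lines and they are concurrent.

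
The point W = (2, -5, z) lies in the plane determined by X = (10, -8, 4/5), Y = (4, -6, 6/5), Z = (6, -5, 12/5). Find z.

The plane through X, Y, Z has equation 2x + 8y − 10z = -52.
Substituting W: (-10)z + (-36) = -52, so z = 8/5.

8/5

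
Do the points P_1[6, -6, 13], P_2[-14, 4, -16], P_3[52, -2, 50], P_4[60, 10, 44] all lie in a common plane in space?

The four points are coplanar iff the 3×3 determinant with rows P_1P_2, P_1P_3, P_1P_4 is zero.
Rows: (-20, 10, -29), (46, 4, 37), (54, 16, 31).
Expanding along the first row: (-20)(-468) − (10)(-572) + (-29)(520) = 0.
Zero determinant ⇒ coplanar.

Yes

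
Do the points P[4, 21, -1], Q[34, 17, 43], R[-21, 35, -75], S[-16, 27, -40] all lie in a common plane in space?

No

The four points are coplanar iff the 3×3 determinant with rows PQ, PR, PS is zero.
Rows: (30, -4, 44), (-25, 14, -74), (-20, 6, -39).
Expanding along the first row: (30)(-102) − (-4)(-505) + (44)(130) = 640.
Nonzero ⇒ not coplanar.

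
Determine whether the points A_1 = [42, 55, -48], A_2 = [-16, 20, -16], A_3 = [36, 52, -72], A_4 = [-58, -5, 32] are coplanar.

No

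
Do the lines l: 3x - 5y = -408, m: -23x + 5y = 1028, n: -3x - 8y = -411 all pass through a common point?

Yes

Lines aᵢx + bᵢy = cᵢ with pairwise distinct directions are concurrent exactly when det[aᵢ bᵢ cᵢ] = 0.
Here the determinant is 0.
It vanishes, so the lines are concurrent at (-31, 63).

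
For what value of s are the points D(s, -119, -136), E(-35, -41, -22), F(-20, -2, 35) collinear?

-65

Direction EF = (15, 39, 57). From the y-coordinate of D, the parameter along the line is τ = (-119 − (-41))/39 = -2.
Then s = (-35) + (-2)·(15) = -65.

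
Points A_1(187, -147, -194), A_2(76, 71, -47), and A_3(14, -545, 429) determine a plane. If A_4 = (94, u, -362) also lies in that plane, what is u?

A normal to the plane is n = A_1A_2 × A_1A_3 = (194320, 43722, 81892).
A_4 lies in the plane iff n · A_1A_4 = 0.
This gives (43722)u + (-25402482) = 0, so u = 581.

581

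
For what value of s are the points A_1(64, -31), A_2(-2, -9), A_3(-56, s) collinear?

9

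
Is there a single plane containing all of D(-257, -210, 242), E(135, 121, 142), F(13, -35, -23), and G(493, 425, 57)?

Yes

A normal to the plane through D, E, F is n = DE × DF = (-70215, 76880, -20770).
The plane has equation n·P = -3125885. For G: n·G = -3125885.
Equal, so G lies in the plane and all four are coplanar.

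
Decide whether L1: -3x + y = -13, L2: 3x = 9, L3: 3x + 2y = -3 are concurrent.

No

The three lines meet at one point iff the augmented coefficient matrix [aᵢ bᵢ cᵢ] has rank < 3, i.e. its determinant vanishes.
Here the determinant is 12.
Nonzero, so no common point exists.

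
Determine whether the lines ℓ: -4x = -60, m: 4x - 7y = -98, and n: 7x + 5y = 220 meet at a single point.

No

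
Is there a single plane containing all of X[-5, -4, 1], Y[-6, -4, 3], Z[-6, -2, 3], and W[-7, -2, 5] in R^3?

Yes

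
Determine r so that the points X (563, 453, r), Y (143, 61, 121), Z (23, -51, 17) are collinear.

485

Collinearity requires XY × XZ = 0; each component is linear in r.
The x-component gives (-112)r + (54320) = 0, so r = 485.
The remaining components then also vanish.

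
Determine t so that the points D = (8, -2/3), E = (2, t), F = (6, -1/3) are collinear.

The three points are collinear iff det[DE; DF] = 0.
This determinant is linear in t: (2)t + (-2/3) = 0, so t = 1/3.

1/3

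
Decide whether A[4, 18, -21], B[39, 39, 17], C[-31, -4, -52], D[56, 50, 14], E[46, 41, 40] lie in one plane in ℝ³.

No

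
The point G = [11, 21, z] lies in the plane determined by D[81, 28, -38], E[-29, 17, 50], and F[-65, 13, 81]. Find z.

Coplanarity requires DE · (DF × DG) = 0.
DE = (-110, -11, 88), DF = (-146, -15, 119); the triple product is linear in z with coefficient 44 and constant term -792.
Setting it to zero: z = 18.

18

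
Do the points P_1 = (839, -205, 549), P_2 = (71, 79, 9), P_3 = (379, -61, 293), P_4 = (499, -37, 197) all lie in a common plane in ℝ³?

No

With P_1 as base: P_1P_2 = (-768, 284, -540), P_1P_3 = (-460, 144, -256), P_1P_4 = (-340, 168, -352).
P_1P_3 × P_1P_4 = (-7680, -74880, -28320).
P_1P_2 · (P_1P_3 × P_1P_4) = -74880.
Since -74880 ≠ 0, the four points are not coplanar.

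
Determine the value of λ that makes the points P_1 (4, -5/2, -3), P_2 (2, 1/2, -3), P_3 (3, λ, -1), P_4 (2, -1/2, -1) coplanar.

-2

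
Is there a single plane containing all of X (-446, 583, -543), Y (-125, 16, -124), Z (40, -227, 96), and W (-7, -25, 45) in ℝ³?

No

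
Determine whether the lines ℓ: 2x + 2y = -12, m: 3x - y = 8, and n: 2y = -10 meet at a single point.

Lines aᵢx + bᵢy = cᵢ with pairwise distinct directions are concurrent exactly when det[aᵢ bᵢ cᵢ] = 0.
Here the determinant is -24.
Nonzero, so no common point exists.

No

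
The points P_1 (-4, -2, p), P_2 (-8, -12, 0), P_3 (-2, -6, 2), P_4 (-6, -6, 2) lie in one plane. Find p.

Coplanarity ⇔ det[P_1P_2; P_1P_3; P_1P_4] = 0.
Expanding, this is linear in p: (-24)p + (80) = 0.
So p = 10/3.

10/3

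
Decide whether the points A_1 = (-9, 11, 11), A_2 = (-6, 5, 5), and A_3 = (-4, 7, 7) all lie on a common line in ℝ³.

No

A_1A_2 = (3, -6, -6), A_1A_3 = (5, -4, -4).
A_1A_2 × A_1A_3 = (0, -18, 18).
The cross product is nonzero, so the points do not lie on one line.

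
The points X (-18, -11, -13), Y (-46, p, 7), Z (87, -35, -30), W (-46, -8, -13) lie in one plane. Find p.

7

Normal to plane XZW: n = (51, 476, -357); plane equation n·P = -1513.
Requiring n·Y = -1513: (476)p + (-4845) = -1513.
So p = 7.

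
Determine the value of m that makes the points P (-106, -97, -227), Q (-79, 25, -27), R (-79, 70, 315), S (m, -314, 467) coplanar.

-193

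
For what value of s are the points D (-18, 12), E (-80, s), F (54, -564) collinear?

The three points are collinear iff det[DE; DF] = 0.
This determinant is linear in s: (-72)s + (36576) = 0, so s = 508.

508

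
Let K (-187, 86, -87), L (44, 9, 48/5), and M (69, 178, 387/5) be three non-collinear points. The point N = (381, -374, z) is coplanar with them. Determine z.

Coplanarity requires KL · (KM × KN) = 0.
KL = (231, -77, 483/5), KM = (256, 92, 822/5); the triple product is linear in z with coefficient 40964 and constant term -2580732.
Setting it to zero: z = 63.

63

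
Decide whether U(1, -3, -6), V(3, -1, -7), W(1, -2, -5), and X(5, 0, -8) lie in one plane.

The four points are coplanar iff the 3×3 determinant with rows UV, UW, UX is zero.
Rows: (2, 2, -1), (0, 1, 1), (4, 3, -2).
Expanding along the first row: (2)(-5) − (2)(-4) + (-1)(-4) = 2.
Nonzero ⇒ not coplanar.

No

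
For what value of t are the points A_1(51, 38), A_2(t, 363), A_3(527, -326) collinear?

-374

Collinearity: (A_2 − A_1) must be parallel to (A_3 − A_1) = (476, -364).
Cross-multiplying the components: (t − 51)·(-364) = (325)·(476).
Solving gives t = -374.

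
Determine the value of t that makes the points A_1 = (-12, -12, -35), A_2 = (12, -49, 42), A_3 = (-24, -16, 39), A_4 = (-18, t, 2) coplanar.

-14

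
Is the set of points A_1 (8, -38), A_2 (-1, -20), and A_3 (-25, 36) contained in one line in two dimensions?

No

A_1A_2 = (-9, 18), A_1A_3 = (-33, 74).
det[A_1A_2; A_1A_3] = (-9)(74) − (18)(-33) = -72.
The determinant is nonzero, so they are not collinear.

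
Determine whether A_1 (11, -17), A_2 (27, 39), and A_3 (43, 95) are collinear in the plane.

A_1A_2 = (16, 56), A_1A_3 = (32, 112).
Twice the signed area of △A_1A_2A_3 is (16)(112) − (56)(32) = 0.
The triangle is degenerate (zero area), so the points are collinear.

Yes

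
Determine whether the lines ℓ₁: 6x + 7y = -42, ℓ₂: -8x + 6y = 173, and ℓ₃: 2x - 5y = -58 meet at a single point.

Lines aᵢx + bᵢy = cᵢ with pairwise distinct directions are concurrent exactly when det[aᵢ bᵢ cᵢ] = 0.
Here the determinant is 1100.
Nonzero, so no common point exists.

No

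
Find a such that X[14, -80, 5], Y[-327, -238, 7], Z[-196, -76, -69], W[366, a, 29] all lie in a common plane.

The points are coplanar iff XY · (XZ × XW) = 0.
Expanding, this is linear in a: (-25654)a + (1231392) = 0.
So a = 48.

48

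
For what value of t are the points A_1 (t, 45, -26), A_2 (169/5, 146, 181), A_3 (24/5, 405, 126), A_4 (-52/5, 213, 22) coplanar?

The points are coplanar iff A_1A_2 · (A_1A_3 × A_1A_4) = 0.
Expanding, this is linear in t: (37496)t + (2399744/5) = 0.
So t = -64/5.

-64/5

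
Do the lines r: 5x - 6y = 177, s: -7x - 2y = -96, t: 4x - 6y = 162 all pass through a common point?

No

Intersecting r and s: solving the 2×2 system gives (x, y) = (465/26, -759/52).
Substitute into t: (4)(465/26) + (-6)(-759/52) = 4137/26.
But t requires 162 ≠ 4137/26, so the three lines have no common point.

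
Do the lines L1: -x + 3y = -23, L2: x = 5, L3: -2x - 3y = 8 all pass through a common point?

Yes

The three lines meet at one point iff the augmented coefficient matrix [aᵢ bᵢ cᵢ] has rank < 3, i.e. its determinant vanishes.
Here the determinant is 0.
It vanishes, so the lines are concurrent at (5, -6).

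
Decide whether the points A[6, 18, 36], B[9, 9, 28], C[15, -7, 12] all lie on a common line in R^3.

No

AB = (3, -9, -8), AC = (9, -25, -24).
Comparing components 2 and 3: (-9)(-24) − (-8)(-25) = 16 ≠ 0, so AB and AC are not parallel and the points are not collinear.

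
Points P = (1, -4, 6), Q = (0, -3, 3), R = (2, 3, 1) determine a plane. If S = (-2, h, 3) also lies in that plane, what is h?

The plane through P, Q, R has equation 16x − 8y − 8z = 0.
Substituting S: (-8)h + (-56) = 0, so h = -7.

-7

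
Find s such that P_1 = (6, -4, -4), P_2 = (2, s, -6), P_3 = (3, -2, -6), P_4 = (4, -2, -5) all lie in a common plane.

0

The points are coplanar iff P_1P_2 · (P_1P_3 × P_1P_4) = 0.
Expanding, this is linear in s: (1)s + (0) = 0.
So s = 0.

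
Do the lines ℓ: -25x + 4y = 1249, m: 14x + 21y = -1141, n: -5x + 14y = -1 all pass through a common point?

Yes

Intersecting ℓ and m: solving the 2×2 system gives (x, y) = (-53, -19).
Substitute into n: (-5)(-53) + (14)(-19) = -1.
This equals -1, so (-53, -19) lies on all three lines and they are concurrent.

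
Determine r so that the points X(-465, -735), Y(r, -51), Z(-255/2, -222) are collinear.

-15

The three points are collinear iff det[XY; XZ] = 0.
This determinant is linear in r: (513)r + (7695) = 0, so r = -15.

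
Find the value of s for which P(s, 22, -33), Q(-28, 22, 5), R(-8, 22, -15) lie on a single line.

10

Collinearity requires PQ × PR = 0; each component is linear in s.
The y-component gives (-20)s + (200) = 0, so s = 10.
The remaining components then also vanish.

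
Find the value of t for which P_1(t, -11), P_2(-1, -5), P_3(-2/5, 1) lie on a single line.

Collinearity: (P_1 − P_2) must be parallel to (P_3 − P_2) = (3/5, 6).
Cross-multiplying the components: (t − (-1))·(6) = (-6)·(3/5).
Solving gives t = -8/5.

-8/5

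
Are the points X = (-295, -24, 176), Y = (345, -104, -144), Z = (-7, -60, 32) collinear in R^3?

Yes

XY = (640, -80, -320), XZ = (288, -36, -144).
XY × XZ = (0, 0, 0).
The cross product vanishes, so the three points are collinear.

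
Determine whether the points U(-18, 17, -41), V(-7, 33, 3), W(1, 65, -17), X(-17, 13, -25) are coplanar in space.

A normal to the plane through U, V, W is n = UV × UW = (-1728, 572, 224).
The plane has equation n·P = 31644. For X: n·X = 31212.
31212 ≠ 31644, so X is off the plane.

No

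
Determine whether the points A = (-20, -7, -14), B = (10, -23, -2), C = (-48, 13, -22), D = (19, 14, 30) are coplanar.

No

A normal to the plane through A, B, C is n = AB × AC = (-112, -96, 152).
The plane has equation n·P = 784. For D: n·D = 1088.
1088 ≠ 784, so D is off the plane.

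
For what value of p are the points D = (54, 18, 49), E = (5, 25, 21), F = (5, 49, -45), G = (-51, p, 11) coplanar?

25

Coplanarity ⇔ det[DE; DF; DG] = 0.
Expanding, this is linear in p: (-3234)p + (80850) = 0.
So p = 25.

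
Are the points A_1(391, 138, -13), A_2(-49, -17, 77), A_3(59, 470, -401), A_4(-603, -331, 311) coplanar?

Yes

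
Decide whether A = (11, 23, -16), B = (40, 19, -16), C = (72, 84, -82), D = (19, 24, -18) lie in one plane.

Yes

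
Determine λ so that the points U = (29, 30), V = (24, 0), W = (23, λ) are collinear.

-6

Collinearity: (W − U) must be parallel to (V − U) = (-5, -30).
Cross-multiplying the components: (λ − 30)·(-5) = (-6)·(-30).
Solving gives λ = -6.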